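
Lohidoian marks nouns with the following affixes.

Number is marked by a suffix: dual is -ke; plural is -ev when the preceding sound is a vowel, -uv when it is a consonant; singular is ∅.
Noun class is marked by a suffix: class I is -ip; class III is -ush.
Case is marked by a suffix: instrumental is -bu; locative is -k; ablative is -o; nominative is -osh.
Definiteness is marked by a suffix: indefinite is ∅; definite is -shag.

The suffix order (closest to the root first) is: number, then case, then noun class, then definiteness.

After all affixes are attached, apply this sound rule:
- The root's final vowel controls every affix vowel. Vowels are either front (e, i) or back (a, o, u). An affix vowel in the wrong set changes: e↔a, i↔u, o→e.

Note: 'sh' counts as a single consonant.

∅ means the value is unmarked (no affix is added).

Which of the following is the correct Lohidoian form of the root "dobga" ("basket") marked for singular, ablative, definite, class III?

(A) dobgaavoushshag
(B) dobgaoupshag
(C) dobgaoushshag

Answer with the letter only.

C

number = singular: zero marking, form stays dobga.
Attach case ablative -o → dobgao.
Attach noun class class III -ush → dobgaoush.
Attach definiteness definite -shag → dobgaoushshag.
Vowel harmony: no change.
So the correct form is dobgaoushshag, option (C).
(B) dobgaoupshag is wrong: it uses class I instead of class III for noun class.
(A) dobgaavoushshag is wrong: it uses plural instead of singular for number.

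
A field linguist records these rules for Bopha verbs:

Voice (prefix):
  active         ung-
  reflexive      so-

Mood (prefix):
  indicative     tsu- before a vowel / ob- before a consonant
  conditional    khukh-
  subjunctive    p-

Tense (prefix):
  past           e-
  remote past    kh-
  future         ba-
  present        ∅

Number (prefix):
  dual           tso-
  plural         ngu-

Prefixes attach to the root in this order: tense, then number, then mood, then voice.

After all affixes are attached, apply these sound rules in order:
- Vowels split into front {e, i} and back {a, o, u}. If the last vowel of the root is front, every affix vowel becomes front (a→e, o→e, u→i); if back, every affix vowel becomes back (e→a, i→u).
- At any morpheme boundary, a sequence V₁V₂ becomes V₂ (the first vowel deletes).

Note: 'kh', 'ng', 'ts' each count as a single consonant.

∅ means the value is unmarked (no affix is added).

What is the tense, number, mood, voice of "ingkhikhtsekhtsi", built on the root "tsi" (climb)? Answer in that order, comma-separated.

Segment: ung-khukh-tso-kh-tsi.
tense: kh- → remote past.
number: tso- → dual.
mood: khukh- → conditional.
voice: ung- → active.

remote past, dual, conditional, active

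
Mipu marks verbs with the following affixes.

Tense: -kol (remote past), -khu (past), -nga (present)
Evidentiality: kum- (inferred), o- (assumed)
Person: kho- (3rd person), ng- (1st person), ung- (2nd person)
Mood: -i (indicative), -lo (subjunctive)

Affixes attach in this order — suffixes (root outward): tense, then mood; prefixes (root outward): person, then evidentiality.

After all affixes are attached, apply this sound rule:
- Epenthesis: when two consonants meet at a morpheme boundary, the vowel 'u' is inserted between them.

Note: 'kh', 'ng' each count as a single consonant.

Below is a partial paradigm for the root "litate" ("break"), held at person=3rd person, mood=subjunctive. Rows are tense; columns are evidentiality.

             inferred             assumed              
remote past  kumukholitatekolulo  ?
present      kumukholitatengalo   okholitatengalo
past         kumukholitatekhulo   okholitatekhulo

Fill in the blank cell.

okholitatekolulo

Attach person 3rd person kho- → kholitate.
Attach tense remote past -kol → kholitatekol.
Attach mood subjunctive -lo → kholitatekollo.
Attach evidentiality assumed o- → okholitatekollo.
Apply epenthesis: okholitatekollo → okholitatekolulo.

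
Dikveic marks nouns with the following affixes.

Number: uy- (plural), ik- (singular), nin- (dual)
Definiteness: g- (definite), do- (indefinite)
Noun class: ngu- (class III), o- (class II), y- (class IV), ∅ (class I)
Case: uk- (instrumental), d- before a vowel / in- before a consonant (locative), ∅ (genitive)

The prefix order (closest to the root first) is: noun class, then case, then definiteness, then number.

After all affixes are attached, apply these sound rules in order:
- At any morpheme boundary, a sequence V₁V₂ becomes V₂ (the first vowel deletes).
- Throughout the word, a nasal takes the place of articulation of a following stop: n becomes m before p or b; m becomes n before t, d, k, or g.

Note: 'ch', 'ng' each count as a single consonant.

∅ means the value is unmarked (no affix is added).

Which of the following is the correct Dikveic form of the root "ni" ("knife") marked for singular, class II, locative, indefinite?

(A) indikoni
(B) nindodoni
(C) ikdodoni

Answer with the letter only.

Attach noun class class II o- → oni.
Attach case locative d- (before vowel 'o') → doni.
Attach definiteness indefinite do- → dodoni.
Attach number singular ik- → ikdodoni.
Vowel deletion: no change.
Nasal assimilation: no change.
So the correct form is ikdodoni, option (C).
(A) indikoni is wrong: it has the affixes in the wrong order.
(B) nindodoni is wrong: it uses dual instead of singular for number.

C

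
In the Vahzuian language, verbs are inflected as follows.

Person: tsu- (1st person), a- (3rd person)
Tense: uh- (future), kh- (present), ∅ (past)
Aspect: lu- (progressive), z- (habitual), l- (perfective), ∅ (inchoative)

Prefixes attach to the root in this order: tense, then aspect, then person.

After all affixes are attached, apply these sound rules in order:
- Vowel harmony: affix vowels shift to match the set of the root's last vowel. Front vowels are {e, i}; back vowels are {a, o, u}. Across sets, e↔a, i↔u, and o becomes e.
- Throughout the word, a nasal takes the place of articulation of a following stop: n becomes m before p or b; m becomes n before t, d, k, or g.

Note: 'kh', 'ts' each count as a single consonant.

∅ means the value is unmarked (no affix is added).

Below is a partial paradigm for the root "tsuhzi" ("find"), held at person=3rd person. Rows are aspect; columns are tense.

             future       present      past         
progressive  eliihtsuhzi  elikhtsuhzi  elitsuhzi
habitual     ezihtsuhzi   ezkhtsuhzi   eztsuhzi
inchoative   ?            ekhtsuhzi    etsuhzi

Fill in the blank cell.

eihtsuhzi

Attach tense future uh- → uhtsuhzi.
aspect = inchoative: zero marking, form stays uhtsuhzi.
Attach person 3rd person a- → auhtsuhzi.
Apply vowel harmony: auhtsuhzi → eihtsuhzi.
Nasal assimilation: no change.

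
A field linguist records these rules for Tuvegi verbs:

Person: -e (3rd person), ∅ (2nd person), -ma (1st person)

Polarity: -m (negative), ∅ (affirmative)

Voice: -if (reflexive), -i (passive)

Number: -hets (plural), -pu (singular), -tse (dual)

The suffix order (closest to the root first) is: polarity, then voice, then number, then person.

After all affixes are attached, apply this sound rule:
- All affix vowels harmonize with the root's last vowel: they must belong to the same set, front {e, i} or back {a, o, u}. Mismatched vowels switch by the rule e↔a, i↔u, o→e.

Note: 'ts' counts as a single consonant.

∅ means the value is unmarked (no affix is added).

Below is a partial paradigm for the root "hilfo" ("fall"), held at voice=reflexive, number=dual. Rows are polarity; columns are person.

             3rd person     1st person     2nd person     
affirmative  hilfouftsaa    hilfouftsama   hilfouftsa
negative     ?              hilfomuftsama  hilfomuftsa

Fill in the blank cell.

hilfomuftsaa

Attach polarity negative -m → hilfom.
Attach voice reflexive -if → hilfomif.
Attach number dual -tse → hilfomiftse.
Attach person 3rd person -e → hilfomiftsee.
Apply vowel harmony: hilfomiftsee → hilfomuftsaa.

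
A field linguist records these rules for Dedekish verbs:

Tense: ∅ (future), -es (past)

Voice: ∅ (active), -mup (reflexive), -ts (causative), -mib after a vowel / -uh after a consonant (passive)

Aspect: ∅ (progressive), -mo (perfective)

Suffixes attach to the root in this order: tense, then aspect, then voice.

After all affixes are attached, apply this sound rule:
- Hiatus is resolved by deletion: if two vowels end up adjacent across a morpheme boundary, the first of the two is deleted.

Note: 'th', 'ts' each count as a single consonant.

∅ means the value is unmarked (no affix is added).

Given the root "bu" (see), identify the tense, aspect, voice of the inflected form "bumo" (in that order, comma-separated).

future, perfective, active

Segment: bu-mo.
tense: ∅ → future.
aspect: -mo → perfective.
voice: ∅ → active.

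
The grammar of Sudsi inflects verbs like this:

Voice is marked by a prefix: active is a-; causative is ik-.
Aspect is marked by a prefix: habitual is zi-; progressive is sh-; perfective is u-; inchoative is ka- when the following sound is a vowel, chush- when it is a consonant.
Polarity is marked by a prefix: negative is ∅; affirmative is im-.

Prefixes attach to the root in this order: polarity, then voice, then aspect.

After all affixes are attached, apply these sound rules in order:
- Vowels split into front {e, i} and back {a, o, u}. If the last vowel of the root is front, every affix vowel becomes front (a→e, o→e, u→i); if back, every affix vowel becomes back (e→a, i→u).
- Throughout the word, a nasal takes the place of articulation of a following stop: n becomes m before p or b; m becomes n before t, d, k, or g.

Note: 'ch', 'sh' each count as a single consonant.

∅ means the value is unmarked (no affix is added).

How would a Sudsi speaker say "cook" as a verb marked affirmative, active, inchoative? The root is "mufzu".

Attach polarity affirmative im- → immufzu.
Attach voice active a- → aimmufzu.
Attach aspect inchoative ka- (before vowel 'a') → kaaimmufzu.
Apply vowel harmony: kaaimmufzu → kaaummufzu.
Nasal assimilation: no change.

kaaummufzu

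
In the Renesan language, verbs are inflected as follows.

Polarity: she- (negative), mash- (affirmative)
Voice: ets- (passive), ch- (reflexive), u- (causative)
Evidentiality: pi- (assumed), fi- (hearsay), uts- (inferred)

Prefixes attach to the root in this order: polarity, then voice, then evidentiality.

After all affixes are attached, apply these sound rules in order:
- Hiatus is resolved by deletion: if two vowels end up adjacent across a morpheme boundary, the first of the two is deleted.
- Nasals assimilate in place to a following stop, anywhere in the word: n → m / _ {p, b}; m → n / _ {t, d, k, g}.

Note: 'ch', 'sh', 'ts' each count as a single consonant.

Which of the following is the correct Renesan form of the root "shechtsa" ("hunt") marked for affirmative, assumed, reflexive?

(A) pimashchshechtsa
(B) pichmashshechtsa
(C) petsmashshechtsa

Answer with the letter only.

Attach polarity affirmative mash- → mashshechtsa.
Attach voice reflexive ch- → chmashshechtsa.
Attach evidentiality assumed pi- → pichmashshechtsa.
Vowel deletion: no change.
Nasal assimilation: no change.
So the correct form is pichmashshechtsa, option (B).
(A) pimashchshechtsa is wrong: it has the affixes in the wrong order.
(C) petsmashshechtsa is wrong: it uses passive instead of reflexive for voice.

B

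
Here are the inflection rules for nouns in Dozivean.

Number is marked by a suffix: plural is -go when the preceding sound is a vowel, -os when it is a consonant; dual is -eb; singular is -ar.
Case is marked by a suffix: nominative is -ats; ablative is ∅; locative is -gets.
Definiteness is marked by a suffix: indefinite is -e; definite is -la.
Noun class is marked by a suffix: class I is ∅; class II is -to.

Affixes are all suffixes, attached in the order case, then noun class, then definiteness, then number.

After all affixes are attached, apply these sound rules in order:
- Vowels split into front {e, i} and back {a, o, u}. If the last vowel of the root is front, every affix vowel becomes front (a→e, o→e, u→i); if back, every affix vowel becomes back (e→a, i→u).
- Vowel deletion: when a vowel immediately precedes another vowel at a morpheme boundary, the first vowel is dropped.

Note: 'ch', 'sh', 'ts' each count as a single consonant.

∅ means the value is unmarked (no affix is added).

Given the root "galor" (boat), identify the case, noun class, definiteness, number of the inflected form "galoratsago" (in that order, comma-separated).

nominative, class I, indefinite, plural

Segment: galor-ats-e-go.
case: -ats → nominative.
noun class: ∅ → class I.
definiteness: -e → indefinite.
number: -go/os → plural.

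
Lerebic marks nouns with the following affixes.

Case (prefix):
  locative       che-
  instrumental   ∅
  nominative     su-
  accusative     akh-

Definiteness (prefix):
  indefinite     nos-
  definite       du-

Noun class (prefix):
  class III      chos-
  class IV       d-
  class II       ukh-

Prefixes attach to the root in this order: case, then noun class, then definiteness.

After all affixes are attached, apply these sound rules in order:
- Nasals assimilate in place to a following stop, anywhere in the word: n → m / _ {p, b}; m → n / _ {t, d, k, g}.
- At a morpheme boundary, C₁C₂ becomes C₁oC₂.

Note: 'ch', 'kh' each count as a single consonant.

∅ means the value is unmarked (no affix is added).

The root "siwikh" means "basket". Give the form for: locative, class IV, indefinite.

Attach case locative che- → chesiwikh.
Attach noun class class IV d- → dchesiwikh.
Attach definiteness indefinite nos- → nosdchesiwikh.
Nasal assimilation: no change.
Apply epenthesis: nosdchesiwikh → nosodochesiwikh.

nosodochesiwikh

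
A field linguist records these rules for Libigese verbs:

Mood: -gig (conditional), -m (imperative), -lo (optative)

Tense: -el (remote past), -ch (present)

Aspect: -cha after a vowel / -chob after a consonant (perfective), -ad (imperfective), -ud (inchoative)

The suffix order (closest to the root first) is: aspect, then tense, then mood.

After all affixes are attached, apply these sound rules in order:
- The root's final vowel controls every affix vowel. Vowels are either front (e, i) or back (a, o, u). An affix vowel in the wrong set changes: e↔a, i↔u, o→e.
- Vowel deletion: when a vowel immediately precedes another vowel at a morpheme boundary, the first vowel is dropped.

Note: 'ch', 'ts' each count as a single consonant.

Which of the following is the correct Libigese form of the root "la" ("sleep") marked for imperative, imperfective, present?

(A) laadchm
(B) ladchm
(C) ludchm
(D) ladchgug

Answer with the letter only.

B

Attach aspect imperfective -ad → laad.
Attach tense present -ch → laadch.
Attach mood imperative -m → laadchm.
Vowel harmony: no change.
Apply vowel deletion: laadchm → ladchm.
So the correct form is ladchm, option (B).
(A) laadchm is wrong: it fails to apply the sound rule(s).
(D) ladchgug is wrong: it uses conditional instead of imperative for mood.
(C) ludchm is wrong: it uses inchoative instead of imperfective for aspect.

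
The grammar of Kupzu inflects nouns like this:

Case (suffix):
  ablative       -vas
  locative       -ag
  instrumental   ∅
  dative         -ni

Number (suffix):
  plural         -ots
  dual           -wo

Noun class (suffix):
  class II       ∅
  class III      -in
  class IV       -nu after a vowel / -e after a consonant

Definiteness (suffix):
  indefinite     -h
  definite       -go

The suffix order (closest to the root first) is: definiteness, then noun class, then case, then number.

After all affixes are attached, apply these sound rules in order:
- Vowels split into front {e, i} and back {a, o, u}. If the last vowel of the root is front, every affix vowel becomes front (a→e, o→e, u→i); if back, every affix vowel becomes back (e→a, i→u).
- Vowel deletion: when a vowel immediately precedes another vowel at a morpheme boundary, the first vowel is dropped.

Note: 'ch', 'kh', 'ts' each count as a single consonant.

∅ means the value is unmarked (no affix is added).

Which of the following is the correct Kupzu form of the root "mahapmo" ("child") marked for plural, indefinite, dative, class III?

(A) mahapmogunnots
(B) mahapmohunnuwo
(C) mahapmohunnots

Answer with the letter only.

Attach definiteness indefinite -h → mahapmoh.
Attach noun class class III -in → mahapmohin.
Attach case dative -ni → mahapmohinni.
Attach number plural -ots → mahapmohinniots.
Apply vowel harmony: mahapmohinniots → mahapmohunnuots.
Apply vowel deletion: mahapmohunnuots → mahapmohunnots.
So the correct form is mahapmohunnots, option (C).
(A) mahapmogunnots is wrong: it uses definite instead of indefinite for definiteness.
(B) mahapmohunnuwo is wrong: it uses dual instead of plural for number.

C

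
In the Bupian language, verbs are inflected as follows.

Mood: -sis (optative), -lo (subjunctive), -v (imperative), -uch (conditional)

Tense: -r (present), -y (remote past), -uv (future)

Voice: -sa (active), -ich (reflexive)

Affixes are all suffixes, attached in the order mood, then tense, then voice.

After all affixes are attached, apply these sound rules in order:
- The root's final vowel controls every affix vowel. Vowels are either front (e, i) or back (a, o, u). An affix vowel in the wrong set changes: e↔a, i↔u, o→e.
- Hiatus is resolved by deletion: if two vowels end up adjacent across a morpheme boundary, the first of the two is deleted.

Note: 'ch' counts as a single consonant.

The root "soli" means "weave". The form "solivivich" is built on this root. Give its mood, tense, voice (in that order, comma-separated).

imperative, future, reflexive

Segment: soli-v-uv-ich.
mood: -v → imperative.
tense: -uv → future.
voice: -ich → reflexive.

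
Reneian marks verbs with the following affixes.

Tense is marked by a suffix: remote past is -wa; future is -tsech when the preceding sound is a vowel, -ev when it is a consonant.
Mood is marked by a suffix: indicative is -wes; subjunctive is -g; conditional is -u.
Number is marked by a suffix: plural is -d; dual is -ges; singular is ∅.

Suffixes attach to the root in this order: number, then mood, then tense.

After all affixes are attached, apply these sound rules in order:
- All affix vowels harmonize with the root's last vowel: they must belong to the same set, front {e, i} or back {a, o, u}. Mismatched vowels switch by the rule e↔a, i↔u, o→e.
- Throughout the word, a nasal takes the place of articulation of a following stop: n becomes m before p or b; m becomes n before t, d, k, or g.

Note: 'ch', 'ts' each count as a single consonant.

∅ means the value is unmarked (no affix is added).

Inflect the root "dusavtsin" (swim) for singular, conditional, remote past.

number = singular: zero marking, form stays dusavtsin.
Attach mood conditional -u → dusavtsinu.
Attach tense remote past -wa → dusavtsinuwa.
Apply vowel harmony: dusavtsinuwa → dusavtsiniwe.
Nasal assimilation: no change.

dusavtsiniwe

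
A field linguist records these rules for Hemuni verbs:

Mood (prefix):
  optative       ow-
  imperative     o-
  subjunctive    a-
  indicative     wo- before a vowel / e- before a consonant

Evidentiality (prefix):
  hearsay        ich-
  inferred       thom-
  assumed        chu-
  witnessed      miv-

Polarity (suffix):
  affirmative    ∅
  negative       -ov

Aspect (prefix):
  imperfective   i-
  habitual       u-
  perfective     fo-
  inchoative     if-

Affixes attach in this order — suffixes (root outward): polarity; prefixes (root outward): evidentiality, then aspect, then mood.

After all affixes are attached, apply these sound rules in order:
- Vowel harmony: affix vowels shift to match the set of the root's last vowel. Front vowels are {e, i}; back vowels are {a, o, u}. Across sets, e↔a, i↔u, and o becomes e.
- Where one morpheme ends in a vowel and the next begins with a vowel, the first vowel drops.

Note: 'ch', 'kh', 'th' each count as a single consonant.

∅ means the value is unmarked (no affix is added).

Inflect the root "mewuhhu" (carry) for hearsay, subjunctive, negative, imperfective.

uchmewuhhov

Attach evidentiality hearsay ich- → ichmewuhhu.
Attach polarity negative -ov → ichmewuhhuov.
Attach aspect imperfective i- → iichmewuhhuov.
Attach mood subjunctive a- → aiichmewuhhuov.
Apply vowel harmony: aiichmewuhhuov → auuchmewuhhuov.
Apply vowel deletion: auuchmewuhhuov → uchmewuhhov.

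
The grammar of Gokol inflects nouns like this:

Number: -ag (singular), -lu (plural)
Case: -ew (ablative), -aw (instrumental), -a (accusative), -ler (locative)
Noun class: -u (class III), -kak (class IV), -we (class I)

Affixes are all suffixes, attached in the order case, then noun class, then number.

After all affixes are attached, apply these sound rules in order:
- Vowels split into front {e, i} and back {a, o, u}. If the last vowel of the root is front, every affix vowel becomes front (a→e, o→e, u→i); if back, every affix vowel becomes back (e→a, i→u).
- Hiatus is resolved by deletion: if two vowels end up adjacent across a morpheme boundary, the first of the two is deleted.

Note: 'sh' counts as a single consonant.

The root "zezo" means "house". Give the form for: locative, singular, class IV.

Attach case locative -ler → zezoler.
Attach noun class class IV -kak → zezolerkak.
Attach number singular -ag → zezolerkakag.
Apply vowel harmony: zezolerkakag → zezolarkakag.
Vowel deletion: no change.

zezolarkakag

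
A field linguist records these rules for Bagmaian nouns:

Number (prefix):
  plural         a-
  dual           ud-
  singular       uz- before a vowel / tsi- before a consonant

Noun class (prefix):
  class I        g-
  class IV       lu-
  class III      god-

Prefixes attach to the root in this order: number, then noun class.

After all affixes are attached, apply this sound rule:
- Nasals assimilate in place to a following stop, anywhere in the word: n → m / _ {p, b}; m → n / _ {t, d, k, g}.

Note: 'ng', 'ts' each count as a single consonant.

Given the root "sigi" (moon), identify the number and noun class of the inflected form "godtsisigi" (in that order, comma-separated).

Segment: god-tsi-sigi.
number: uz/tsi- → singular.
noun class: god- → class III.

singular, class III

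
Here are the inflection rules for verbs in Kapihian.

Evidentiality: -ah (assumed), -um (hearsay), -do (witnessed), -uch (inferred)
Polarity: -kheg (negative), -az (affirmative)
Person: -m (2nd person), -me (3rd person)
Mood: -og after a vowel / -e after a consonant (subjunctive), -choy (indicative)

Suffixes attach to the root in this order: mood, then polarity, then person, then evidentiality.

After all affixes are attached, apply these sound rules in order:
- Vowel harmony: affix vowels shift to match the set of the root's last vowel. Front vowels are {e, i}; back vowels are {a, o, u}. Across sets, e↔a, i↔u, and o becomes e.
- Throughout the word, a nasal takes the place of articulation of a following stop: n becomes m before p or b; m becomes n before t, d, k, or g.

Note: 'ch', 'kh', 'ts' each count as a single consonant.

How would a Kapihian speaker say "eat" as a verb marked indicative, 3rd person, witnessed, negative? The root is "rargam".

Attach mood indicative -choy → rargamchoy.
Attach polarity negative -kheg → rargamchoykheg.
Attach person 3rd person -me → rargamchoykhegme.
Attach evidentiality witnessed -do → rargamchoykhegmedo.
Apply vowel harmony: rargamchoykhegmedo → rargamchoykhagmado.
Nasal assimilation: no change.

rargamchoykhagmado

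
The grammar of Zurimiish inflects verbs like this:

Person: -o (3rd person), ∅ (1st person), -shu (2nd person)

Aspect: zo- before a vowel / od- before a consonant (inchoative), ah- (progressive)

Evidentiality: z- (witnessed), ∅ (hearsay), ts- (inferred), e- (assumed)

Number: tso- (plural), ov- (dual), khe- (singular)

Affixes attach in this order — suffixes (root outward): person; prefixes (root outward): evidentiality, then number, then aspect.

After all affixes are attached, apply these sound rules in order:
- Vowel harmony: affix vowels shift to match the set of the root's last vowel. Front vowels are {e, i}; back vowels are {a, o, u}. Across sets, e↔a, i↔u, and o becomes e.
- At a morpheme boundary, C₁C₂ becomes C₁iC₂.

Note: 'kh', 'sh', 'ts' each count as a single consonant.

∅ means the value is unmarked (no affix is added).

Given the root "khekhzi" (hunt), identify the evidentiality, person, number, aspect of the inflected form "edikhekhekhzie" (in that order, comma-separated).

Segment: od-khe-khekhzi-o.
evidentiality: ∅ → hearsay.
person: -o → 3rd person.
number: khe- → singular.
aspect: zo/od- → inchoative.

hearsay, 3rd person, singular, inchoative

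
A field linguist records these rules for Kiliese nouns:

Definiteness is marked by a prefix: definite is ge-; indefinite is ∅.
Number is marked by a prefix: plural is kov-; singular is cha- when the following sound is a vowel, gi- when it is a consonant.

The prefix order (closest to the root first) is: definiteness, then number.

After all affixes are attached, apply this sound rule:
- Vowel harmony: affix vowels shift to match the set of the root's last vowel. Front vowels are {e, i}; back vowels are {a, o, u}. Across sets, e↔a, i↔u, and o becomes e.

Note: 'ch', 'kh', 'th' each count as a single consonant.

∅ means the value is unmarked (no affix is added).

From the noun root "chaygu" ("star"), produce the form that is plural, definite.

Attach definiteness definite ge- → gechaygu.
Attach number plural kov- → kovgechaygu.
Apply vowel harmony: kovgechaygu → kovgachaygu.

kovgachaygu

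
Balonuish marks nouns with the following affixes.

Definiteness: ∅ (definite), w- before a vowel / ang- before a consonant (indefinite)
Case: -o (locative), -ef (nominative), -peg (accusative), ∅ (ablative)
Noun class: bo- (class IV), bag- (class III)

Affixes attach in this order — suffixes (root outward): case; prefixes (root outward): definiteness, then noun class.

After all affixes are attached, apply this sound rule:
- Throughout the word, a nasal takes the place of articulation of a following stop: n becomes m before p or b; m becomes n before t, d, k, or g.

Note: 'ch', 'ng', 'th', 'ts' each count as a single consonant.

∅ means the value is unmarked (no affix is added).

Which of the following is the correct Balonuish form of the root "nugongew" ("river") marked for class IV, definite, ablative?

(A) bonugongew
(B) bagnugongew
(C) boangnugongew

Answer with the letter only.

case = ablative: zero marking, form stays nugongew.
definiteness = definite: zero marking, form stays nugongew.
Attach noun class class IV bo- → bonugongew.
Nasal assimilation: no change.
So the correct form is bonugongew, option (A).
(B) bagnugongew is wrong: it uses class III instead of class IV for noun class.
(C) boangnugongew is wrong: it uses indefinite instead of definite for definiteness.

A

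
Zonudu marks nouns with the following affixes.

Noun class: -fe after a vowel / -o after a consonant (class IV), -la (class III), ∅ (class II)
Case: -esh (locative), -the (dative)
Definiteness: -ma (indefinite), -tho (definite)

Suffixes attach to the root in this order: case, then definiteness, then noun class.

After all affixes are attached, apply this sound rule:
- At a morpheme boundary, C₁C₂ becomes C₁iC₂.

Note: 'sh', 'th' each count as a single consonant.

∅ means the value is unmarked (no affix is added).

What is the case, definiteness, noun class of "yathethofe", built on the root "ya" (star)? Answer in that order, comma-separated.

Segment: ya-the-tho-fe.
case: -the → dative.
definiteness: -tho → definite.
noun class: -fe/o → class IV.

dative, definite, class IV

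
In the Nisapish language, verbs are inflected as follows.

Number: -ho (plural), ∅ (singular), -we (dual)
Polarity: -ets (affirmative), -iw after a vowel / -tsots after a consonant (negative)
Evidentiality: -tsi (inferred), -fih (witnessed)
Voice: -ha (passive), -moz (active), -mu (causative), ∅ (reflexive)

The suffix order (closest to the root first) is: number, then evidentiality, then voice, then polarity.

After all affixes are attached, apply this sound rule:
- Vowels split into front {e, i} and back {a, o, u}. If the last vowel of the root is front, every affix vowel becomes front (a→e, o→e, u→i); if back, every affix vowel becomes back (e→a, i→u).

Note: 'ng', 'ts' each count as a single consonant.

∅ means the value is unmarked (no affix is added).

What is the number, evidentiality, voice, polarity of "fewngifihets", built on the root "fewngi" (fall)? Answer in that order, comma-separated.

Segment: fewngi-fih-ets.
number: ∅ → singular.
evidentiality: -fih → witnessed.
voice: ∅ → reflexive.
polarity: -ets → affirmative.

singular, witnessed, reflexive, affirmative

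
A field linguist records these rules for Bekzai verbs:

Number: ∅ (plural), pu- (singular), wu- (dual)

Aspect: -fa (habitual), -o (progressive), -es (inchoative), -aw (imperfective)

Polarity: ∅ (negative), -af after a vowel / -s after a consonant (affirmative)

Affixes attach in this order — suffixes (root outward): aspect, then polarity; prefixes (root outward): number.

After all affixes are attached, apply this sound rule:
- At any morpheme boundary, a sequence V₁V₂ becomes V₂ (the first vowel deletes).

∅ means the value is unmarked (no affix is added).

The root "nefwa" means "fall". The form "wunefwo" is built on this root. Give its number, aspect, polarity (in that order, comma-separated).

Segment: wu-nefwa-o.
number: wu- → dual.
aspect: -o → progressive.
polarity: ∅ → negative.

dual, progressive, negative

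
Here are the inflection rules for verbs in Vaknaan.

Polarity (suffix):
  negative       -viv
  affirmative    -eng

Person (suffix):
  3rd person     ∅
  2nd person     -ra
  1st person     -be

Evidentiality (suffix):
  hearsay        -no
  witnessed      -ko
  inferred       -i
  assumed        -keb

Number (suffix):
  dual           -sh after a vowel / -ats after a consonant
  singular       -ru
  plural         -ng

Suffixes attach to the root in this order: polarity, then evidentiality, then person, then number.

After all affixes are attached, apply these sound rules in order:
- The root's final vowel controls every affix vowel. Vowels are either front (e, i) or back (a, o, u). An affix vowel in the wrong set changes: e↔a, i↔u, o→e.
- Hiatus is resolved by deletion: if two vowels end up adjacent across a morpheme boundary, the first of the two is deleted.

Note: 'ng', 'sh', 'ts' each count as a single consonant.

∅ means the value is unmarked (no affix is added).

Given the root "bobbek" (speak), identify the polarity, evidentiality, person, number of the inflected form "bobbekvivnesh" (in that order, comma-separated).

negative, hearsay, 3rd person, dual

Segment: bobbek-viv-no-sh.
polarity: -viv → negative.
evidentiality: -no → hearsay.
person: ∅ → 3rd person.
number: -sh/ats → dual.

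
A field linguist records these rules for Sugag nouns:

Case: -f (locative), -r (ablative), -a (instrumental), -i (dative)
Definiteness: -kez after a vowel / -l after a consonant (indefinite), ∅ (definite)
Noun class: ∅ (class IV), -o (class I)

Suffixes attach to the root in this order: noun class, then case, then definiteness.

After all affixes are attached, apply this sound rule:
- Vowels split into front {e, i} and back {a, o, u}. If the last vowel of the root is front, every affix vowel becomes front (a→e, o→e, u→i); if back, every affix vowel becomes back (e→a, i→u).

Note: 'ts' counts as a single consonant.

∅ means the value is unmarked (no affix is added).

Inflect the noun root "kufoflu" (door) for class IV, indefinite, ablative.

kufoflurl

noun class = class IV: zero marking, form stays kufoflu.
Attach case ablative -r → kufoflur.
Attach definiteness indefinite -l (after consonant 'r') → kufoflurl.
Vowel harmony: no change.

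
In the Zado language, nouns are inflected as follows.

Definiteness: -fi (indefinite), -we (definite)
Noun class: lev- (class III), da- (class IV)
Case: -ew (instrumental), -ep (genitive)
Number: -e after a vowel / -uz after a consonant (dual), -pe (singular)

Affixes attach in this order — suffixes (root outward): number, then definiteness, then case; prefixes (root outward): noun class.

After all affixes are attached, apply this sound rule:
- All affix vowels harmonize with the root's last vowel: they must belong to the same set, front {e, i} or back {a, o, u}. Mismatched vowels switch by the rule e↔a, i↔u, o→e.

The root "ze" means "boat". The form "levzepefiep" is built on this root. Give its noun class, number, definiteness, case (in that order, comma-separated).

Segment: lev-ze-pe-fi-ep.
noun class: lev- → class III.
number: -pe → singular.
definiteness: -fi → indefinite.
case: -ep → genitive.

class III, singular, indefinite, genitive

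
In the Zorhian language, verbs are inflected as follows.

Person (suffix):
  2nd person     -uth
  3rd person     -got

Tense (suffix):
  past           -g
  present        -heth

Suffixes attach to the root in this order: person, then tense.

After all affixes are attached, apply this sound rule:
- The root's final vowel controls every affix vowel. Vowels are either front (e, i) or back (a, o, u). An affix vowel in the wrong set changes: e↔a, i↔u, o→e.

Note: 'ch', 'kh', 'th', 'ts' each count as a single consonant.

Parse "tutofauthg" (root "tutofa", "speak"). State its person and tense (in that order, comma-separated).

Segment: tutofa-uth-g.
person: -uth → 2nd person.
tense: -g → past.

2nd person, past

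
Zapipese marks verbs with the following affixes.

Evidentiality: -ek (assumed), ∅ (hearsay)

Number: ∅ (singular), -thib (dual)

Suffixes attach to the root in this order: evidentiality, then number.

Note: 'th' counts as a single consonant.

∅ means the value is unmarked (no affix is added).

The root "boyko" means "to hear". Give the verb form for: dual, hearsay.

boykothib

evidentiality = hearsay: zero marking, form stays boyko.
Attach number dual -thib → boykothib.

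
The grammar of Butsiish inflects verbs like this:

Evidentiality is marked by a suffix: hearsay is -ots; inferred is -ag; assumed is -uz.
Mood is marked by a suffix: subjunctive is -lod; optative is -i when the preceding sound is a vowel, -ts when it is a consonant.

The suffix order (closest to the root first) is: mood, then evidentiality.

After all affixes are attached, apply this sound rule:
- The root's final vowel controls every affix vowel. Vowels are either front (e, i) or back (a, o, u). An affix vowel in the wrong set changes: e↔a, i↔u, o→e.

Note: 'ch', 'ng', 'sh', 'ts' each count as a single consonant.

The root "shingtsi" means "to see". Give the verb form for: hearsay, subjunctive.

Attach mood subjunctive -lod → shingtsilod.
Attach evidentiality hearsay -ots → shingtsilodots.
Apply vowel harmony: shingtsilodots → shingtsiledets.

shingtsiledets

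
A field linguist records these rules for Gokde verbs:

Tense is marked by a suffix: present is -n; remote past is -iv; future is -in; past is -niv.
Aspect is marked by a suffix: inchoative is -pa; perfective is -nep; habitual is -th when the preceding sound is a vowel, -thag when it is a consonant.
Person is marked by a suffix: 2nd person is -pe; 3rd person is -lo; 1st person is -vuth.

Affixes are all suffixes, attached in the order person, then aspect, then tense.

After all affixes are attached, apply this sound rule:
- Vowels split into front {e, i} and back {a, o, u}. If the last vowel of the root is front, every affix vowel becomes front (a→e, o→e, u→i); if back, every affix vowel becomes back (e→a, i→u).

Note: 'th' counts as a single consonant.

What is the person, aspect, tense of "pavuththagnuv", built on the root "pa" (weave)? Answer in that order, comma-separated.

1st person, habitual, past

Segment: pa-vuth-thag-niv.
person: -vuth → 1st person.
aspect: -th/thag → habitual.
tense: -niv → past.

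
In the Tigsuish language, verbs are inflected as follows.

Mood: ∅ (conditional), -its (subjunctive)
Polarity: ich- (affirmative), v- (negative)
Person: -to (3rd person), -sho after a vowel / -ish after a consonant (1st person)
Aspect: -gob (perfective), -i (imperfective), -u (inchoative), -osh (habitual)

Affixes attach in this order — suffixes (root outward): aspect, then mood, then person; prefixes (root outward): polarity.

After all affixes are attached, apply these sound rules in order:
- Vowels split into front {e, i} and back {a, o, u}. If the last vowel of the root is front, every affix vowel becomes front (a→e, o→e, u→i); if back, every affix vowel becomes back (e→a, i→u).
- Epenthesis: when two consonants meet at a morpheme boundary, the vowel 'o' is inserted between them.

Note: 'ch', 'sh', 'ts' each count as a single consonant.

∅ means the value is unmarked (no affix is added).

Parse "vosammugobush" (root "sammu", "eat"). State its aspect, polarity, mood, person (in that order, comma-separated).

perfective, negative, conditional, 1st person

Segment: v-sammu-gob-ish.
aspect: -gob → perfective.
polarity: v- → negative.
mood: ∅ → conditional.
person: -sho/ish → 1st person.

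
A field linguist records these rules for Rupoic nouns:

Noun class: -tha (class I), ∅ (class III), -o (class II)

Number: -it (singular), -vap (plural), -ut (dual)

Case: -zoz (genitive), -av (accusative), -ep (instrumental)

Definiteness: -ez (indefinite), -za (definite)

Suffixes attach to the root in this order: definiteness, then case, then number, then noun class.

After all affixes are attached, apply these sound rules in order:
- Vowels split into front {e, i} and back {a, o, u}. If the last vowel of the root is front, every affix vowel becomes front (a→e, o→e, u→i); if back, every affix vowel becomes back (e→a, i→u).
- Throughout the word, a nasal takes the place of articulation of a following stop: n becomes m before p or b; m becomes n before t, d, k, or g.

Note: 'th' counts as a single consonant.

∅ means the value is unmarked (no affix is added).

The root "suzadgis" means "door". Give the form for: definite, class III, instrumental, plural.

suzadgiszeepvep

Attach definiteness definite -za → suzadgisza.
Attach case instrumental -ep → suzadgiszaep.
Attach number plural -vap → suzadgiszaepvap.
noun class = class III: zero marking, form stays suzadgiszaepvap.
Apply vowel harmony: suzadgiszaepvap → suzadgiszeepvep.
Nasal assimilation: no change.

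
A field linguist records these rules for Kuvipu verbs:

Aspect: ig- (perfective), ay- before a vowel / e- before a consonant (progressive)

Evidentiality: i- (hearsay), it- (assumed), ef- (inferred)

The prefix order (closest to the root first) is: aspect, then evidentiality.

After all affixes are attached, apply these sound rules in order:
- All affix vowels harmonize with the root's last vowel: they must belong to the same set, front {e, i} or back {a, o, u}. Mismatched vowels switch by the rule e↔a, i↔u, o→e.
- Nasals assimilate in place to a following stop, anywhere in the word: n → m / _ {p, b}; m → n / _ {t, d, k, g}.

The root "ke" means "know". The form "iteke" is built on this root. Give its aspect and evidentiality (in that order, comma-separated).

progressive, assumed

Segment: it-e-ke.
aspect: ay/e- → progressive.
evidentiality: it- → assumed.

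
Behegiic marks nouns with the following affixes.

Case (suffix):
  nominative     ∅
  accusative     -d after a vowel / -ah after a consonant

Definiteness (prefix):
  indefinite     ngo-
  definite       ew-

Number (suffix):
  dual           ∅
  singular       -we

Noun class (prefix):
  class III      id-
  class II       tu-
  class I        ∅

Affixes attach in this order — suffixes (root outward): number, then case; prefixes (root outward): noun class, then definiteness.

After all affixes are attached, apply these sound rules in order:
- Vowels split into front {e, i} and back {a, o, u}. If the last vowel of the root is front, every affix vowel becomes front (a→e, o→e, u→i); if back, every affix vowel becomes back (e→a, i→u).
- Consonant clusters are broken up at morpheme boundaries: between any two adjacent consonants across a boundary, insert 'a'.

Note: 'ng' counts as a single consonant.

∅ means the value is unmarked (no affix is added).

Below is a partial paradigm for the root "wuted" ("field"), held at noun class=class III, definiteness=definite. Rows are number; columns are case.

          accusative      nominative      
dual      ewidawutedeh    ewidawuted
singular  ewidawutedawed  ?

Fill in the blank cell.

ewidawutedawe

Attach number singular -we → wutedwe.
case = nominative: zero marking, form stays wutedwe.
Attach noun class class III id- → idwutedwe.
Attach definiteness definite ew- → ewidwutedwe.
Vowel harmony: no change.
Apply epenthesis: ewidwutedwe → ewidawutedawe.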